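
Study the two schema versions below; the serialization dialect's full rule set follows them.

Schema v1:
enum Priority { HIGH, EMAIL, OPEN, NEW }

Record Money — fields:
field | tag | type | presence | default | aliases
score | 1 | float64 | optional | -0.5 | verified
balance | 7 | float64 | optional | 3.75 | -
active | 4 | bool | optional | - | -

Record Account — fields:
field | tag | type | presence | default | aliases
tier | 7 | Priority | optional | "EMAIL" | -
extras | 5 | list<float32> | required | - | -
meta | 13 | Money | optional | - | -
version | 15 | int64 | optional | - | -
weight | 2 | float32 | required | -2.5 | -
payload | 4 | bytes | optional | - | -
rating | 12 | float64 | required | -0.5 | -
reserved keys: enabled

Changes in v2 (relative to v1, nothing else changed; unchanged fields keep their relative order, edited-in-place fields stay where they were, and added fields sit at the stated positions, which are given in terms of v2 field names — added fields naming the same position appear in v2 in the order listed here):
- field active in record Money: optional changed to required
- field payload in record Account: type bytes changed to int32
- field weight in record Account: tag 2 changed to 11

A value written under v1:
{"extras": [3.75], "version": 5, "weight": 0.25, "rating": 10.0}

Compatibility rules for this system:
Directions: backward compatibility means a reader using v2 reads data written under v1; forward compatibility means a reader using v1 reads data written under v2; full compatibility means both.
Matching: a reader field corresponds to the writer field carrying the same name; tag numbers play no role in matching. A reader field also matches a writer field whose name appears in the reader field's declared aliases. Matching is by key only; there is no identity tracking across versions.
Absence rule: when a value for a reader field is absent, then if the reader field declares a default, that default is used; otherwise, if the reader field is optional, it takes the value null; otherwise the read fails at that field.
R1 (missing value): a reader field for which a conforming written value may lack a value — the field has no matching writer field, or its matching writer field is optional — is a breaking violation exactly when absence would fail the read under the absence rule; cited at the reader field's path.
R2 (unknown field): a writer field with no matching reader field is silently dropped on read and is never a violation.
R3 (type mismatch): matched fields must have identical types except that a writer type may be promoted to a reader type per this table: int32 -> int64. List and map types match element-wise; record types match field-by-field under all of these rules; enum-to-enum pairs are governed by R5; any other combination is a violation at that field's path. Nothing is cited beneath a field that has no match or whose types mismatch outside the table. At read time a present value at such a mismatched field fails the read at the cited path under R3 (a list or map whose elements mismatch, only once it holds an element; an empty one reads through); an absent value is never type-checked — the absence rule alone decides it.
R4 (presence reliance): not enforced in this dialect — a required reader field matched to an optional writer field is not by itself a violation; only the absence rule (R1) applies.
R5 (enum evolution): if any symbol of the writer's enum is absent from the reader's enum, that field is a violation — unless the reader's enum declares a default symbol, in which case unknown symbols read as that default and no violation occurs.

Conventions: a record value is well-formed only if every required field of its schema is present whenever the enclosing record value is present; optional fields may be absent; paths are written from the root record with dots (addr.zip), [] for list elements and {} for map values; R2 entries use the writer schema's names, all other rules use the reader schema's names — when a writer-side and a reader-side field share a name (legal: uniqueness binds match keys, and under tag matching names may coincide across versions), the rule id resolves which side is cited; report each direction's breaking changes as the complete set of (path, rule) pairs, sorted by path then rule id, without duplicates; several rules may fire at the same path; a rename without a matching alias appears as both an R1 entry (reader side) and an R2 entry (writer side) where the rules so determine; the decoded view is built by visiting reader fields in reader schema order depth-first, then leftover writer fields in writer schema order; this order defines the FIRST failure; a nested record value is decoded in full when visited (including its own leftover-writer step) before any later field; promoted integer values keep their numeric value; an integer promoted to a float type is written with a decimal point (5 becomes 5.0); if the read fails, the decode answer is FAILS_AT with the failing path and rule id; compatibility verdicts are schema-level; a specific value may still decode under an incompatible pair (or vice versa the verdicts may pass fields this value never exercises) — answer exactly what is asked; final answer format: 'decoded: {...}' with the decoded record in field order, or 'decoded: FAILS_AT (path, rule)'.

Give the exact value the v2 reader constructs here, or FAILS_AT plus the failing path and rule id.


in Account below, arrows point writer -> reader
decoding the Account value with the v2 reader:
  tier := "EMAIL" (absent -> default)
  extras := [3.75]
  meta := null (absent, optional -> null)
  version := 5
  weight := 0.25
  payload := null (absent, optional -> null)
  rating := 10.0
  => decoded: {"tier": "EMAIL", "extras": [3.75], "meta": null, "version": 5, "weight": 0.25, "payload": null, "rating": 10.0}
remaining Account differences; none change what is asked:
  field active in record Money: optional changed to required -> shifts the Account verdicts, not this decode
  field payload in record Account: type bytes changed to int32 -> shifts the Account verdicts, not this decode
  field weight in record Account: tag 2 changed to 11 -> fires no rule on Account under this dialect and leaves the result unchanged

decoded: {"tier": "EMAIL", "extras": [3.75], "meta": null, "version": 5, "weight": 0.25, "payload": null, "rating": 10.0}


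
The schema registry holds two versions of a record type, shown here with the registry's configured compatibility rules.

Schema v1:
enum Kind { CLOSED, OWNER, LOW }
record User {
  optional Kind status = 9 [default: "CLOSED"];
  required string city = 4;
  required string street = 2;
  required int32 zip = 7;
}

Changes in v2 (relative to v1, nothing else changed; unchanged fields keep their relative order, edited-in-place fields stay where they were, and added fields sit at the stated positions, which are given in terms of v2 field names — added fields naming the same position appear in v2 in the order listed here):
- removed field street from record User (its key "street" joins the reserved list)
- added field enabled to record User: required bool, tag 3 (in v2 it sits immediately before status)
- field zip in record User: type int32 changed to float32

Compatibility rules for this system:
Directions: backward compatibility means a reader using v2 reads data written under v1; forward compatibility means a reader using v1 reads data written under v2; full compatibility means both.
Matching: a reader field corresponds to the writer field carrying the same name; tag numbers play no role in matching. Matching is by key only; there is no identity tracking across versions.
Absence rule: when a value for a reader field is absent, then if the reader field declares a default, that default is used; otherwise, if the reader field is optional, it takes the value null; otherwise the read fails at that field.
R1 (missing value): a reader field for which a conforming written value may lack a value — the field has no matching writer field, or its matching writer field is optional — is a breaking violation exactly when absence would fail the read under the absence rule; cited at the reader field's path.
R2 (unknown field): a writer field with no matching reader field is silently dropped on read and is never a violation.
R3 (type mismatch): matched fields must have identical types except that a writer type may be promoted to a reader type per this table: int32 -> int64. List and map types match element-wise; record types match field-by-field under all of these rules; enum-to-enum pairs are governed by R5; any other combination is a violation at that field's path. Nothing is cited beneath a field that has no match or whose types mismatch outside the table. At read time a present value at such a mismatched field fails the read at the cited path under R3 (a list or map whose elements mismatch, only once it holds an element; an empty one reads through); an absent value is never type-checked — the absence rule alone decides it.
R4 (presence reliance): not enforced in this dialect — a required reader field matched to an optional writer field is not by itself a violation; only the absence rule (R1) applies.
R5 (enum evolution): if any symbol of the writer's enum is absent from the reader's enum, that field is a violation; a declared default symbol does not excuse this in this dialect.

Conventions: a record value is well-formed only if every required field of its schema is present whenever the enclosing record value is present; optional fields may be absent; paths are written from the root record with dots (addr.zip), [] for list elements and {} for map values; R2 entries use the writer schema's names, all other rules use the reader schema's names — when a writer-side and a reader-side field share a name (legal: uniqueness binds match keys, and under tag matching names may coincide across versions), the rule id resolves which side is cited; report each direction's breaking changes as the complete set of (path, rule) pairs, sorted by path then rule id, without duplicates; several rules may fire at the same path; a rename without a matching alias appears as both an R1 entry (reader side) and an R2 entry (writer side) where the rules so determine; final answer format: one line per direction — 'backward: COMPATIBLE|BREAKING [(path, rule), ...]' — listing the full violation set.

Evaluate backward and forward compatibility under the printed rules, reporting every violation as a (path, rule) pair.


each type pair in User: writer, then reader
backward pass over User, reader schema v2, writer schema v1:
  no writer field matches reader enabled
  Kind -> Kind, writer optional: status aligns to status
  string -> string, writer required: city aligns to city
  int32 -> float32, writer required: zip aligns to zip
  writer street: unknown to reader
  breaking: (enabled, R1)
  breaking: (zip, R3)
  => backward verdict for User: BREAKING, 2 violation(s)
forward pass over User, reader schema v1, writer schema v2:
  Kind -> Kind, writer optional: status aligns to status
  string -> string, writer required: city aligns to city
  no writer field matches reader street
  float32 -> int32, writer required: zip aligns to zip
  writer enabled: unknown to reader
  breaking: (street, R1)
  breaking: (zip, R3)
  => forward verdict for User: BREAKING, 2 violation(s)

backward: BREAKING [(enabled, R1), (zip, R3)]; forward: BREAKING [(street, R1), (zip, R3)]


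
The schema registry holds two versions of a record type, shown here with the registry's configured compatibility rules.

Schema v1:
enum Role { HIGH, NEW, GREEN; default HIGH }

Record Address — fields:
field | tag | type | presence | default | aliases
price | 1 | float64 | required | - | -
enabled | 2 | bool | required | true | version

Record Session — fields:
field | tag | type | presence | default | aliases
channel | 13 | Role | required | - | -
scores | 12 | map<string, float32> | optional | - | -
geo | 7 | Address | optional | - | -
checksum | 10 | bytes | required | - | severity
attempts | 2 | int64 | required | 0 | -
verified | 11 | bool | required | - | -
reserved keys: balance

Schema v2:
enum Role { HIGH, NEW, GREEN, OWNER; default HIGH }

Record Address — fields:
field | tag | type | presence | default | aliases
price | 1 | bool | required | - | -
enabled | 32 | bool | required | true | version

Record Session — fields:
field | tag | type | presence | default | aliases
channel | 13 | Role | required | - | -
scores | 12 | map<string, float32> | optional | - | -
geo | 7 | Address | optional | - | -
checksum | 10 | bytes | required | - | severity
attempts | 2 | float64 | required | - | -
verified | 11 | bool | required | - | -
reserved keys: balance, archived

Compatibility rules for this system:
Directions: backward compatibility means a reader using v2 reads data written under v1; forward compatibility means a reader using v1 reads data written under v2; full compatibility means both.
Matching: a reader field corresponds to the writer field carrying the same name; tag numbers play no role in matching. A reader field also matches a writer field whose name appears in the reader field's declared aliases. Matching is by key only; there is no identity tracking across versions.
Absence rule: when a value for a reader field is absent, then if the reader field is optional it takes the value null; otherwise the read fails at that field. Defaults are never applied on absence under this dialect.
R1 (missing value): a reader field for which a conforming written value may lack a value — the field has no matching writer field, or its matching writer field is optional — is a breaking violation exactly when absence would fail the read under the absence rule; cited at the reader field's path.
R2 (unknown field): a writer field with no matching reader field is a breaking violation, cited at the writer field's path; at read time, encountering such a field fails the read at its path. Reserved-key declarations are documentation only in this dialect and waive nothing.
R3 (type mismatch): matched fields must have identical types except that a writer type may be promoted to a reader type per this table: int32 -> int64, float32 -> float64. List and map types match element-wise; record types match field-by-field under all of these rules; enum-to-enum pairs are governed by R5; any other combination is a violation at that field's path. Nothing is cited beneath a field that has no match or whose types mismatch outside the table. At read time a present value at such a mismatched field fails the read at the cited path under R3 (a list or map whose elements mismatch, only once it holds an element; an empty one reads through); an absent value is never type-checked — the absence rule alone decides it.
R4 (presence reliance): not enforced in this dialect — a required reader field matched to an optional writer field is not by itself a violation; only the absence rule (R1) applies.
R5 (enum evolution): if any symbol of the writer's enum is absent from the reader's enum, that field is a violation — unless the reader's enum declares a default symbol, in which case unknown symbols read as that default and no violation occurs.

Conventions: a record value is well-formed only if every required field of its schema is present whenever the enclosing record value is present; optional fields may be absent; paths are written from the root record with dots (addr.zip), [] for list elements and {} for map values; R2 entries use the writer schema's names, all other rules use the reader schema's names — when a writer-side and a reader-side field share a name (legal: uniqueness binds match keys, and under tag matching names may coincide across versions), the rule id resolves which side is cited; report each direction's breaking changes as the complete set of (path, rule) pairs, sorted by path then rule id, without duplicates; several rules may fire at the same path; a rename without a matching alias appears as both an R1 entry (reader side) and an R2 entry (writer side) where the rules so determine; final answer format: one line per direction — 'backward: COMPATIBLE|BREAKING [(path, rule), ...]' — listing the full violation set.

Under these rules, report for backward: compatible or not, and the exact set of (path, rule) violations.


in Session below, arrows point writer -> reader
backward analysis of Session with v2 as reader and v1 as writer:
  channel: Role -> Role, writer required; from channel
  scores: map<string, float32> -> map<string, float32>, writer optional; from scores
  geo: Address -> Address, writer optional; from geo
  checksum: bytes -> bytes, writer required; from checksum
  attempts: int64 -> float64, writer required; from attempts
  verified: bool -> bool, writer required; from verified
  geo.price: float64 -> bool, writer required; from geo.price
  geo.enabled: bool -> bool, writer required; from geo.enabled
  R3 fires at attempts
  R3 fires at geo.price
  backward on Session therefore BREAKING (2)
ruling out the remaining Session differences:
  enum Role (field channel in record Session): symbol OWNER added -> inert for the asked Session verdict: nothing fires
  field enabled in record Address: tag 2 changed to 32 -> inert for the asked Session verdict: nothing fires

backward: BREAKING [(attempts, R3), (geo.price, R3)]


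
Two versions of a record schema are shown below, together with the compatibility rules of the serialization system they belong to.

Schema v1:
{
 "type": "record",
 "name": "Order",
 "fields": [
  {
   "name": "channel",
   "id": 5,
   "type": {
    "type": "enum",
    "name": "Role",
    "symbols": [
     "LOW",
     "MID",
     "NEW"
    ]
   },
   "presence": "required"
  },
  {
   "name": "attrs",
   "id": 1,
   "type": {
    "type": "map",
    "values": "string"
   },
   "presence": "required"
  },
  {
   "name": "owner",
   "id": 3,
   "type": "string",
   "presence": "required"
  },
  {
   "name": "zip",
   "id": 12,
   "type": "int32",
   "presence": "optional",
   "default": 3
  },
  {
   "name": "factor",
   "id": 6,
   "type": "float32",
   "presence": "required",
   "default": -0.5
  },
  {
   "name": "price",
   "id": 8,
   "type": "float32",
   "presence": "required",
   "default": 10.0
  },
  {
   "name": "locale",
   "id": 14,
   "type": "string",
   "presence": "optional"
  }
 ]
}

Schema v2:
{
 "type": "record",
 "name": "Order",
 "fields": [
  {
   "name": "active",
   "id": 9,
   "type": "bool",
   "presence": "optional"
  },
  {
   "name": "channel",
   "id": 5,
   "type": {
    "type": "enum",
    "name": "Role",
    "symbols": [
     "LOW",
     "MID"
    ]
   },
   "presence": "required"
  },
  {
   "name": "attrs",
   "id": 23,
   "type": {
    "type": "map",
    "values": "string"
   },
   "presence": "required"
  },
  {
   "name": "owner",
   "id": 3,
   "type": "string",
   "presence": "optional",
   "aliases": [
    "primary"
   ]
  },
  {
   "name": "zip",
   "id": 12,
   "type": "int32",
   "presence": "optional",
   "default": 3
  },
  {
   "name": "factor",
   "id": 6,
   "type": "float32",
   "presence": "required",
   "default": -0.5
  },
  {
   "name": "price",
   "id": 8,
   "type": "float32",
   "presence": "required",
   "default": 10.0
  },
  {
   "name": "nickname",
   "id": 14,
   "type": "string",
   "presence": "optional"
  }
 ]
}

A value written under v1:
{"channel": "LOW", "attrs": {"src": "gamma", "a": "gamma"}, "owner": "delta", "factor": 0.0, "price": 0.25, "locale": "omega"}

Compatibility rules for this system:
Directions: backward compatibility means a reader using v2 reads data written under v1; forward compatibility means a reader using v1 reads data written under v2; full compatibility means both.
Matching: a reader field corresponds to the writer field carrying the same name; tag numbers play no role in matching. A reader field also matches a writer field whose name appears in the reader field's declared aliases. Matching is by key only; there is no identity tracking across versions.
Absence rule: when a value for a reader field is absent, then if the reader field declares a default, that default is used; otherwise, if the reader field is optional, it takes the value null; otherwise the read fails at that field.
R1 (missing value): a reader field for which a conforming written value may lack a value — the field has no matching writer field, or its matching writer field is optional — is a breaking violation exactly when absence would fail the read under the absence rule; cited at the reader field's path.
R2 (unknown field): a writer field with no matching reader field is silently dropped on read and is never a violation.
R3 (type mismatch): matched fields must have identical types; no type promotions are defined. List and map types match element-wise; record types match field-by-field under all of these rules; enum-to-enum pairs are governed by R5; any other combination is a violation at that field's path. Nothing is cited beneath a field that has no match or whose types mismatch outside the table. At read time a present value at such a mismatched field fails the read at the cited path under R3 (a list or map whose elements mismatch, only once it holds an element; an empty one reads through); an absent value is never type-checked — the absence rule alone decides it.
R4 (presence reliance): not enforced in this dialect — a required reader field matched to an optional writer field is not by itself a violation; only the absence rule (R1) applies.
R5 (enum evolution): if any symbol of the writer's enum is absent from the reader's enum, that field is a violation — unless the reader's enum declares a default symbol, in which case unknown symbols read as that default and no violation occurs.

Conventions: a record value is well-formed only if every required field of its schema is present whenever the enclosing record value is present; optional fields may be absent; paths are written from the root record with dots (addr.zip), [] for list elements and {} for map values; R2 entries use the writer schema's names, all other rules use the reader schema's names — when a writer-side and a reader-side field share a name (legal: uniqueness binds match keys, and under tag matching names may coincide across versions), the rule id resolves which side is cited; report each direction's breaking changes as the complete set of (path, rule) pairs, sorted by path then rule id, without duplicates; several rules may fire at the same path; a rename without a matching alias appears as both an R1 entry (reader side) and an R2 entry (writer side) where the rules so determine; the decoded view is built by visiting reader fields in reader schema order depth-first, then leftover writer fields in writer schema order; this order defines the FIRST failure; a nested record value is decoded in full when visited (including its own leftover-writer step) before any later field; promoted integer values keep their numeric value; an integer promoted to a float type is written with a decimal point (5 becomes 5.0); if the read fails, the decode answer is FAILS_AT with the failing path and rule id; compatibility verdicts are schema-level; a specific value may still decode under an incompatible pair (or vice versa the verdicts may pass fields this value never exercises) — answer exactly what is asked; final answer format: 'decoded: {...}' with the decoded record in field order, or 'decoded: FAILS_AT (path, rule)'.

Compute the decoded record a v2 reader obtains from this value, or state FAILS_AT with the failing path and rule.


arrows below run writer -> reader for Order
migrating the Order value to v2:
  active := null (not supplied -> null)
  channel := "LOW"
  attrs := {"src": "gamma", "a": "gamma"}
  owner := "delta"
  zip := 3 (no value, default fills)
  factor := 0.0
  price := 0.25
  nickname := null (not supplied -> null)
  writer locale: unmatched, discarded
  => decoded: {"active": null, "channel": "LOW", "attrs": {"src": "gamma", "a": "gamma"}, "owner": "delta", "zip": 3, "factor": 0.0, "price": 0.25, "nickname": null}
the rest of the Order diff is inert for this question:
  enum Role (field channel in record Order): symbol NEW removed -> changes Order's schema-level verdicts only — the decode of this value is the same
  field attrs in record Order: tag 1 changed to 23 -> inert under this dialect — no rule fires on Order and the result does not move
  field owner in record Order: required changed to optional -> changes Order's schema-level verdicts only — the decode of this value is the same

decoded: {"active": null, "channel": "LOW", "attrs": {"src": "gamma", "a": "gamma"}, "owner": "delta", "zip": 3, "factor": 0.0, "price": 0.25, "nickname": null}


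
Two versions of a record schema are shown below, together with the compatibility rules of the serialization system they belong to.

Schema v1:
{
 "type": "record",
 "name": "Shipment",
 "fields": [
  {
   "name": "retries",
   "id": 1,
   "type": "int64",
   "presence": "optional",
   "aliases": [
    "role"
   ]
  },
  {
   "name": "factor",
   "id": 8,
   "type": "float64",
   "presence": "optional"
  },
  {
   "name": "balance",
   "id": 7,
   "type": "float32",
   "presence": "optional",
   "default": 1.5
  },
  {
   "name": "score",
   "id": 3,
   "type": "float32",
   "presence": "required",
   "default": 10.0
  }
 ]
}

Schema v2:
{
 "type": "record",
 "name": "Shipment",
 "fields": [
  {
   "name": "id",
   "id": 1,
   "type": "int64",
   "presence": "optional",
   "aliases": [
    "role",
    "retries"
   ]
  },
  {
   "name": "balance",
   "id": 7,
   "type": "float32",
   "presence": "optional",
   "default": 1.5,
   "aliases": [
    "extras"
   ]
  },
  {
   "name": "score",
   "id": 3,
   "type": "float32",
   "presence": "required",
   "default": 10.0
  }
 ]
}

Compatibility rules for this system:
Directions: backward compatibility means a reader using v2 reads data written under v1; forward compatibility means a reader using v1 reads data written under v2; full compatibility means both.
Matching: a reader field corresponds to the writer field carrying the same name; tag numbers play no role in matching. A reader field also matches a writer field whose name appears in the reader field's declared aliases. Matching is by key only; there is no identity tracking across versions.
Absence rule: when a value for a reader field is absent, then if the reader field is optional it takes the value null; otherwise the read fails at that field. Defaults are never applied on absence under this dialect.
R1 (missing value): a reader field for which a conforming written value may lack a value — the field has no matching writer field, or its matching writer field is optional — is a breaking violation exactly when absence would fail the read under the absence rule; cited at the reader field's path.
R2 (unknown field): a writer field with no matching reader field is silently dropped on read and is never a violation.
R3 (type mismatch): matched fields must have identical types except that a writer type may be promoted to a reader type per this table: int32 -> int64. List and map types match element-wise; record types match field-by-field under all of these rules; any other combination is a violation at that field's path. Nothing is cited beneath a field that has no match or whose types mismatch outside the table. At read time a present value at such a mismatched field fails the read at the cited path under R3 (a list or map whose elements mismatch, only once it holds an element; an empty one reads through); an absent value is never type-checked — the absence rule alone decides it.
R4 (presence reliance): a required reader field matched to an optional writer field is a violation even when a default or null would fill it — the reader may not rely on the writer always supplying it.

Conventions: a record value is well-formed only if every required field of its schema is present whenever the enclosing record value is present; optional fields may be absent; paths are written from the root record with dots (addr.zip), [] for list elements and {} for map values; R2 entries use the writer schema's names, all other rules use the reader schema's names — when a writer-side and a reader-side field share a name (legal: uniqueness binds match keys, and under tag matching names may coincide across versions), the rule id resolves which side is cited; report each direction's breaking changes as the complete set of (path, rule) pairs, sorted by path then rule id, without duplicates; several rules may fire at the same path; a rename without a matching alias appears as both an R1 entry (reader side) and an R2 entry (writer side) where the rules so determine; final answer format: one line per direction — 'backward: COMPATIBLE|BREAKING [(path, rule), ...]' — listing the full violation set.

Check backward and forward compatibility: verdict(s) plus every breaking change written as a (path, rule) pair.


backward: COMPATIBLE []; forward: COMPATIBLE []

each type pair in Shipment: writer, then reader
backward on Shipment — v2 reading data written by v1:
  id: paired with writer retries (int64 -> int64; writer optional)
  balance: paired with writer balance (float32 -> float32; writer optional)
  score: paired with writer score (float32 -> float32; writer required)
  factor (writer side), unknown to reader
  => no violations; backward on Shipment: COMPATIBLE
forward on Shipment — v1 reading data written by v2:
  retries: no writer-side match
  factor: no writer-side match
  balance: paired with writer balance (float32 -> float32; writer optional)
  score: paired with writer score (float32 -> float32; writer required)
  id (writer side), unknown to reader
  => no violations; forward on Shipment: COMPATIBLE


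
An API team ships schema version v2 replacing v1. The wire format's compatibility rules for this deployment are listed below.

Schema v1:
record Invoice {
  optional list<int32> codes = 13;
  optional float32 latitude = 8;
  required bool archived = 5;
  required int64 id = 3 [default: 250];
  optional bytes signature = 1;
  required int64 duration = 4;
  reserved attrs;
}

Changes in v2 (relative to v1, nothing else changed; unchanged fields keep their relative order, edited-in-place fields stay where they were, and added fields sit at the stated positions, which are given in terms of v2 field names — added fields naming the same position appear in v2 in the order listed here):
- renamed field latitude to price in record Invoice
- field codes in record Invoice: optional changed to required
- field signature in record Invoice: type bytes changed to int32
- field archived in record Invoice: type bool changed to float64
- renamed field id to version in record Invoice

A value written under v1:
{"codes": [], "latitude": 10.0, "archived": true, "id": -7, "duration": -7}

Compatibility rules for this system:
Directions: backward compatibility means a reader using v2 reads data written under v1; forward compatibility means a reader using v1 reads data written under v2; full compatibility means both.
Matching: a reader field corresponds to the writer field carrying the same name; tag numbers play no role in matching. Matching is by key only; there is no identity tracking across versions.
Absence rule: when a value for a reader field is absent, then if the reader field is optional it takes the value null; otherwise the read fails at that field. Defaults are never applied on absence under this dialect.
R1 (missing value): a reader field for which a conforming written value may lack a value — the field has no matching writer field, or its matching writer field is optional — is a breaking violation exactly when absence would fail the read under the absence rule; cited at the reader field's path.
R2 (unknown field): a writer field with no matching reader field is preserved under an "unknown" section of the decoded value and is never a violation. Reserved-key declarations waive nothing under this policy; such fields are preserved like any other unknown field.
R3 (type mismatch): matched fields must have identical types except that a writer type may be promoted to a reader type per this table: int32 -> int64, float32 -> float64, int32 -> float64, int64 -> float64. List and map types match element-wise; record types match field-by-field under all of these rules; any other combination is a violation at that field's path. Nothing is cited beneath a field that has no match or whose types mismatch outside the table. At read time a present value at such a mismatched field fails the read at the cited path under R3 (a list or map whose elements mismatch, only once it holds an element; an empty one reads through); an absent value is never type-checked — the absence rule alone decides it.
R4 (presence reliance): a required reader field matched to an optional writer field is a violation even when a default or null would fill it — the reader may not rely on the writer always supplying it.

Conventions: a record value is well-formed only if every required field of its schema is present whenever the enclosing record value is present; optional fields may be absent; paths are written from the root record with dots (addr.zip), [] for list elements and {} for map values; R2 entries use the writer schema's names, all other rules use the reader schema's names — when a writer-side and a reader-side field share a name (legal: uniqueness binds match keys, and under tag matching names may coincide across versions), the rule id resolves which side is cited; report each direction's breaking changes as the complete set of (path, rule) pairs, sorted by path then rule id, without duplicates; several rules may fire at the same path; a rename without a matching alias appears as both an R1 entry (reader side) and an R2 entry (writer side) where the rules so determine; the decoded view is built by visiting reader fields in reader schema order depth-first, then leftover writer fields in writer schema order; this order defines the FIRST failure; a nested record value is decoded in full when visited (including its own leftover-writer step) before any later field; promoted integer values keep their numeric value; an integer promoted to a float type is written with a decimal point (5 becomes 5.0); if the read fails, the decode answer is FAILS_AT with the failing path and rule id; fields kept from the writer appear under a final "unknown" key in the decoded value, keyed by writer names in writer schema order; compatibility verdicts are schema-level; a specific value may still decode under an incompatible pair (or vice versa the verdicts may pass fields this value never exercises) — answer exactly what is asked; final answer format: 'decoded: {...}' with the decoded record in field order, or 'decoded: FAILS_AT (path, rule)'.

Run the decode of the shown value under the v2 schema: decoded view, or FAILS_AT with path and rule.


each type pair in Invoice: writer, then reader
decode walk for Invoice under reader schema v2:
  codes := []
  price := null (missing; optional => null)
  read fails at archived under R3
  => FAILS_AT (archived, R3)
the other Invoice changes do not affect what is asked:
  renamed field latitude to price in record Invoice -> no rule fires on it and the decoded Invoice view is identical with or without it
  field codes in record Invoice: optional changed to required -> shifts the Invoice verdicts, not this decode
  field signature in record Invoice: type bytes changed to int32 -> shifts the Invoice verdicts, not this decode
  renamed field id to version in record Invoice -> shifts the Invoice verdicts, not this decode

decoded: FAILS_AT (archived, R3)


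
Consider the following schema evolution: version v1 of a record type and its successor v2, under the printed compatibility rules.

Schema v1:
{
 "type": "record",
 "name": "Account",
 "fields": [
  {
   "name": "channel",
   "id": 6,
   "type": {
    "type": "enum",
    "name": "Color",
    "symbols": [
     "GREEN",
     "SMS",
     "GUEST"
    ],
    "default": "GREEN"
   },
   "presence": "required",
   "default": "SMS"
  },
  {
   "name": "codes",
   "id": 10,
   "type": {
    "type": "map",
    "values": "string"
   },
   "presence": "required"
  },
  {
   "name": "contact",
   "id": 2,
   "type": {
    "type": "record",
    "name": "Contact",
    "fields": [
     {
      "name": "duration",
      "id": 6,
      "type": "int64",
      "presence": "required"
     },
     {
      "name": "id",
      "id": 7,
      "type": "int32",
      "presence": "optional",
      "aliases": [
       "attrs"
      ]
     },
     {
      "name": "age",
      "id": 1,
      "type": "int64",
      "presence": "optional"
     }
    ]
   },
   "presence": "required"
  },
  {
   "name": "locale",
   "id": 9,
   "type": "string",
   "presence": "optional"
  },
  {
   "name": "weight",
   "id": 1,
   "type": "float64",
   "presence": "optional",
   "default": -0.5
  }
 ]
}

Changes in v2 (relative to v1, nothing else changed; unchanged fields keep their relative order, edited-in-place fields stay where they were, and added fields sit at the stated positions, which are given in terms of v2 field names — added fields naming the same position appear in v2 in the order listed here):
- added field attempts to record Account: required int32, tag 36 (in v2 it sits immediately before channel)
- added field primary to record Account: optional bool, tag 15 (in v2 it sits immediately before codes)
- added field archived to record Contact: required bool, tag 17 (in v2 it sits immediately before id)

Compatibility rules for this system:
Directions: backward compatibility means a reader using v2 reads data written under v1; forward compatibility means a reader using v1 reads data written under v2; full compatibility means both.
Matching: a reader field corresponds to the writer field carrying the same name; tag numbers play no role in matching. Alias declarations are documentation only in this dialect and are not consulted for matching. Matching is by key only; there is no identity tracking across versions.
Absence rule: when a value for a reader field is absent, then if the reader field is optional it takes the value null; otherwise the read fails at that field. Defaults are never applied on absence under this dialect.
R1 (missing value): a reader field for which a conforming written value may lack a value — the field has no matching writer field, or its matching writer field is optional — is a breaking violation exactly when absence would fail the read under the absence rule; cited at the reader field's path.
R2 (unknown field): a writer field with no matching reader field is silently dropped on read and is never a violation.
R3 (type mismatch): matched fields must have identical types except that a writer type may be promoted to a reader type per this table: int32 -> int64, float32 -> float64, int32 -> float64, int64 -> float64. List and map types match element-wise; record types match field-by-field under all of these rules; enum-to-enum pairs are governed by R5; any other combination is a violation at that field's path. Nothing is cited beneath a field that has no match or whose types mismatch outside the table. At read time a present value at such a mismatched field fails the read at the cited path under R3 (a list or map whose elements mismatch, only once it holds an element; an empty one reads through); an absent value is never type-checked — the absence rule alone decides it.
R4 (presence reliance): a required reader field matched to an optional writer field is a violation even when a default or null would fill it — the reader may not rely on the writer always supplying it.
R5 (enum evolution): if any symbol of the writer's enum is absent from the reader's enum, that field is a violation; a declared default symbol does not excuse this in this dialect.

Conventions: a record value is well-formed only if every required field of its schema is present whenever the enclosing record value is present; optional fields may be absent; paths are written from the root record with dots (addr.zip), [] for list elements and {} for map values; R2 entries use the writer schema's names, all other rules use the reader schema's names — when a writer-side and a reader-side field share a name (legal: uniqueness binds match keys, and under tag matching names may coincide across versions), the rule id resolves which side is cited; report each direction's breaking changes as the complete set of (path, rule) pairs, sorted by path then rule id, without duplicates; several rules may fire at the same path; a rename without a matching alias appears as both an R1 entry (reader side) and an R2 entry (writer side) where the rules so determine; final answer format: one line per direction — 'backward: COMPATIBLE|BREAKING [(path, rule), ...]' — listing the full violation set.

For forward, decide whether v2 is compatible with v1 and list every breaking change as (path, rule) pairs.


forward: COMPATIBLE []

arrows below run writer -> reader for Account
forward on Account — v1 reading data written by v2:
  Color -> Color, writer required: channel aligns to channel
  map<string, string> -> map<string, string>, writer required: codes aligns to codes
  Contact -> Contact, writer required: contact aligns to contact
  string -> string, writer optional: locale aligns to locale
  float64 -> float64, writer optional: weight aligns to weight
  attempts (writer side), unknown to reader
  primary (writer side), unknown to reader
  int64 -> int64, writer required: contact.duration aligns to contact.duration
  int32 -> int32, writer optional: contact.id aligns to contact.id
  int64 -> int64, writer optional: contact.age aligns to contact.age
  contact.archived (writer side), unknown to reader
  => no violations; forward on Account: COMPATIBLE
the rest of the Account diff is inert for this question:
  added field archived to record Contact: required bool, tag 17 (in v2 it sits immediately before id) -> fires only in the backward direction of Account, which is not asked here
  added field primary to record Account: optional bool, tag 15 (in v2 it sits immediately before codes) -> fires no rule on Account, leaving the asked answer as it is
  added field attempts to record Account: required int32, tag 36 (in v2 it sits immediately before channel) -> fires only in the backward direction of Account, which is not asked here
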